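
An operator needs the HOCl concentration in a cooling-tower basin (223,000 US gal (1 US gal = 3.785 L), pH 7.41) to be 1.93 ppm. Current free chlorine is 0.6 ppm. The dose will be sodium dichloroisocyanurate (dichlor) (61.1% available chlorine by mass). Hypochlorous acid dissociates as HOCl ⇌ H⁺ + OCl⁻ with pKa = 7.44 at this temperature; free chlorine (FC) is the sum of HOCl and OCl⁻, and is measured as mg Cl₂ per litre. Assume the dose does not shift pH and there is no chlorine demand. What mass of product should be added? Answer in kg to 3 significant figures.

Volume: 223,000 US gal × 3.785 L/gal = 844,055 L.
[OCl⁻]/[HOCl] = 10^(pH − pKa) = 10^(7.41 − 7.44) = 0.9333; fraction as HOCl = 1/(1 + 0.9333) = 0.5173.
Free chlorine required for 1.93 ppm HOCl: 1.93 / 0.5173 = 3.731 ppm.
FC to add: 3.731 − 0.6 = 3.131 mg/L as Cl₂.
Cl₂ equivalent: 3.131 mg/L × 844,055 L = 2643 g.
Product at 61.1% available Cl: 2643 / 0.611 = 4326 g.

4.33 kg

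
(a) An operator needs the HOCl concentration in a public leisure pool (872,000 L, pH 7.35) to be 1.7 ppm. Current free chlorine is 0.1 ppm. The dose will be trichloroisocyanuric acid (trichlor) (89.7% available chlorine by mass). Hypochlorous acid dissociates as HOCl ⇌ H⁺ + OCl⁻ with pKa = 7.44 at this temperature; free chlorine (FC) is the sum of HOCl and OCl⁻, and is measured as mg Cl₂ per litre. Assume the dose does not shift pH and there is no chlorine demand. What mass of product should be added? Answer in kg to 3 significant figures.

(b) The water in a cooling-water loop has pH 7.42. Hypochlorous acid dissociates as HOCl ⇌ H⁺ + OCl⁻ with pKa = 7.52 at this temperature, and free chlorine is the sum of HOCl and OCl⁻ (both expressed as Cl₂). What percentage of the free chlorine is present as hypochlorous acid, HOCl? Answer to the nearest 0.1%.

(a) 2.90 kg; (b) 55.7%

(a) [OCl⁻]/[HOCl] = 10^(pH − pKa) = 10^(7.35 − 7.44) = 0.8128; fraction as HOCl = 1/(1 + 0.8128) = 0.5516.
(a) Free chlorine required for 1.7 ppm HOCl: 1.7 / 0.5516 = 3.082 ppm.
(a) FC to add: 3.082 − 0.1 = 2.982 mg/L as Cl₂.
(a) Cl₂ equivalent: 2.982 mg/L × 872,000 L = 2600 g.
(a) Product at 89.7% available Cl: 2600 / 0.897 = 2899 g.

(b) [OCl⁻]/[HOCl] = 10^(pH − pKa) = 10^(7.42 − 7.52) = 10^-0.10 = 0.7943.
(b) Fraction as HOCl = 1 / (1 + 0.7943) = 0.5573.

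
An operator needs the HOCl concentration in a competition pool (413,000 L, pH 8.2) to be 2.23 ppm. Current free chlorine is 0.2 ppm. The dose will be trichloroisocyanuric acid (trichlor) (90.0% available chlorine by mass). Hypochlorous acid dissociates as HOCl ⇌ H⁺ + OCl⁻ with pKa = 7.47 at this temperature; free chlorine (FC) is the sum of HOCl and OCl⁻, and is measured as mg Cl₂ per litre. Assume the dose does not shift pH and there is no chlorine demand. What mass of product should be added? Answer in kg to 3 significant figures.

[OCl⁻]/[HOCl] = 10^(pH − pKa) = 10^(8.2 − 7.47) = 5.37; fraction as HOCl = 1/(1 + 5.37) = 0.157.
Free chlorine required for 2.23 ppm HOCl: 2.23 / 0.157 = 14.21 ppm.
FC to add: 14.21 − 0.2 = 14.01 mg/L as Cl₂.
Cl₂ equivalent: 14.01 mg/L × 413,000 L = 5784 g.
Product at 90.0% available Cl: 5784 / 0.9 = 6427 g.

6.43 kg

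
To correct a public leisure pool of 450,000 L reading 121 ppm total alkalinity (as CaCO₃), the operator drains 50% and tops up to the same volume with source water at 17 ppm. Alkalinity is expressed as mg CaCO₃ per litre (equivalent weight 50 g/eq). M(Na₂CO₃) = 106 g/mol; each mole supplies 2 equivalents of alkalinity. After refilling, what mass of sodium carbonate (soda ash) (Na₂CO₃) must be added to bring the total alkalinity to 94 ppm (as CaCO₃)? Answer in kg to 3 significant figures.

After draining 50% and refilling: 121 × 0.50 + 17 × 0.50 = 69 ppm.
Deficit to target: 94 − 69 = 25 mg/L.
As CaCO₃: 25 mg/L × 450,000 L = 11,250 g; ÷ 50 g/eq ÷ 2 = 112.5 mol Na₂CO₃.
Mass: 112.5 × 106 = 11,920 g.

11.9 kg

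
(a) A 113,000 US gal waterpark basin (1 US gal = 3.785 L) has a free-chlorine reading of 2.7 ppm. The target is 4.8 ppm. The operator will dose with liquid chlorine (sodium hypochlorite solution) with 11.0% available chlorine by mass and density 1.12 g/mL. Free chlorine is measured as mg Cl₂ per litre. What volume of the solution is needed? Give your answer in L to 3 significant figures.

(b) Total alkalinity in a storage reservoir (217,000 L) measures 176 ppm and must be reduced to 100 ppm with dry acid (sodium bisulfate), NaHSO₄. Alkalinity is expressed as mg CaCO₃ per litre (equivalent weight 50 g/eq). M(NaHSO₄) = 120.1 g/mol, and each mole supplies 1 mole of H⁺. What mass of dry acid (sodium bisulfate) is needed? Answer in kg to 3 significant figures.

(a) Volume: 113,000 US gal × 3.785 L/gal = 427,705 L.
(a) Chlorine deficit: 4.8 − 2.7 = 2.1 ppm = 2.1 mg/L as Cl₂.
(a) Cl₂ equivalent needed: 2.1 mg/L × 427,705 L = 898,200 mg = 898.2 g.
(a) Product at 11.0% available chlorine: 898.2 / 0.11 = 8165 g.
(a) Volume at density 1.12 g/mL: 8165 g ÷ 1.12 g/mL = 7290 mL.

(b) Alkalinity to neutralize: (176 − 100) = 76 mg/L as CaCO₃ × 217,000 L = 16,490 g as CaCO₃.
(b) Equivalents of H⁺ required: 16,490 ÷ 50 g/eq = 329.8 eq = 329.8 mol NaHSO₄.
(b) Mass of NaHSO₄: 329.8 × 120.1 = 39,610 g.

(a) 7.29 L; (b) 39.6 kg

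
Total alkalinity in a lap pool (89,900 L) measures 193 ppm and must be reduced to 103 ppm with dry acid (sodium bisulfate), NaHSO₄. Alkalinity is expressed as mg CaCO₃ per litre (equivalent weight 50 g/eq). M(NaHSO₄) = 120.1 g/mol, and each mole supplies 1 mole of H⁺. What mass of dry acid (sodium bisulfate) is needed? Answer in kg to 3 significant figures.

19.4 kg

Alkalinity to neutralize: (193 − 103) = 90 mg/L as CaCO₃ × 89,900 L = 8091 g as CaCO₃.
Equivalents of H⁺ required: 8091 ÷ 50 g/eq = 161.8 eq = 161.8 mol NaHSO₄.
Mass of NaHSO₄: 161.8 × 120.1 = 19,430 g.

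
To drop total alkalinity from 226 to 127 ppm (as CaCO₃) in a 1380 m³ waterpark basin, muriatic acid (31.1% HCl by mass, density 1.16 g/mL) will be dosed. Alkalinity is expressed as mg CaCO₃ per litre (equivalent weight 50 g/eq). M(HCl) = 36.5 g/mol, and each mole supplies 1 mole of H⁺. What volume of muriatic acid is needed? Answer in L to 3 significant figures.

276 L

Volume: 1380 m³ = 1,380,000 L.
Alkalinity to neutralize: (226 − 127) = 99 mg/L as CaCO₃ × 1,380,000 L = 136,600 g as CaCO₃.
Equivalents of H⁺ required: 136,600 ÷ 50 g/eq = 2732 eq = 2732 mol HCl.
Mass of HCl: 2732 × 36.5 = 99,730 g.
Mass of 31.1% solution: 99,730 / 0.311 = 320,700 g.
Volume: 320,700 g ÷ 1.16 g/mL = 276,500 mL.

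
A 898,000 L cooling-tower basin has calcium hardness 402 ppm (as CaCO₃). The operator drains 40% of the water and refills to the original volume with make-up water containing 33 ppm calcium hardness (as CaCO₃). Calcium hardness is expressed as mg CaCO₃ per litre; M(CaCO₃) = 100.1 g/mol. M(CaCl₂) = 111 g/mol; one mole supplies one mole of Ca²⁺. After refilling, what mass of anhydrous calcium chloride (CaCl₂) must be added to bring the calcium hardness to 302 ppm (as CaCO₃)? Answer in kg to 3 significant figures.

After draining 40% and refilling: 402 × 0.60 + 33 × 0.40 = 254.4 ppm.
Deficit to target: 302 − 254.4 = 47.6 mg/L.
As CaCO₃: 47.6 mg/L × 898,000 L = 42,740 g; ÷ 100.1 = 427 mol Ca²⁺.
Mass: 427 × 111 = 47,400 g.

47.4 kg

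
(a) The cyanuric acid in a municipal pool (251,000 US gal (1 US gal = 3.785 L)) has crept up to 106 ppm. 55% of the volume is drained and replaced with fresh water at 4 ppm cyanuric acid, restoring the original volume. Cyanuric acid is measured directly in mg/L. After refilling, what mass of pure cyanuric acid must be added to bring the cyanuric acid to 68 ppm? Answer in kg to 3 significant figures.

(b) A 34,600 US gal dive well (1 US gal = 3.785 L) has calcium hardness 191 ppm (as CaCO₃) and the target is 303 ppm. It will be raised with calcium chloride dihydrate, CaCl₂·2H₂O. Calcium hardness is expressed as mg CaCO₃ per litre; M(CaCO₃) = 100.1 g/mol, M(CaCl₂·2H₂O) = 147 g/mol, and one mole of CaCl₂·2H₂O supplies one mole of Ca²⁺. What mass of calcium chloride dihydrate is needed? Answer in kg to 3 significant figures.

(a) Volume: 251,000 US gal × 3.785 L/gal = 950,035 L.
(a) After draining 55% and refilling: 106 × 0.45 + 4 × 0.55 = 49.9 ppm.
(a) Deficit to target: 68 − 49.9 = 18.1 mg/L.
(a) Mass: 18.1 mg/L × 950,035 L = 17,200 g cyanuric acid.

(b) Volume: 34,600 US gal × 3.785 L/gal = 130,961 L.
(b) Hardness to add: (303 − 191) = 112 mg/L as CaCO₃ × 130,961 L = 14,670 g as CaCO₃.
(b) Moles of Ca²⁺ (1 mol Ca²⁺ ≡ 1 mol CaCO₃): 14,670 / 100.1 g/mol = 146.5 mol.
(b) Mass of CaCl₂·2H₂O: 146.5 × 147 = 21,540 g.

(a) 17.2 kg; (b) 21.5 kg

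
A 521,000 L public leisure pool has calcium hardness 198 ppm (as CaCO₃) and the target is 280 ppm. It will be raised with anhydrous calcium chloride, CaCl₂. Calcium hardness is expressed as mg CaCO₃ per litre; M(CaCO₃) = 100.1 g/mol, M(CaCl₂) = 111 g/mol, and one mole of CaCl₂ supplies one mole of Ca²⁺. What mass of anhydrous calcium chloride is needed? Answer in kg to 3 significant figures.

Hardness to add: (280 − 198) = 82 mg/L as CaCO₃ × 521,000 L = 42,720 g as CaCO₃.
Moles of Ca²⁺ (1 mol Ca²⁺ ≡ 1 mol CaCO₃): 42,720 / 100.1 g/mol = 426.8 mol.
Mass of CaCl₂: 426.8 × 111 = 47,370 g.

47.4 kg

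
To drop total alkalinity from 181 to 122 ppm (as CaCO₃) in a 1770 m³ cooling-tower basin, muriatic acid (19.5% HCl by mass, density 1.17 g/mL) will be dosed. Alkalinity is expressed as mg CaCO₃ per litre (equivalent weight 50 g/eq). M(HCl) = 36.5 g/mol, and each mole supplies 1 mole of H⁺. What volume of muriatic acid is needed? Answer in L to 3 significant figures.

334 L

Volume: 1770 m³ = 1,770,000 L.
Alkalinity to neutralize: (181 − 122) = 59 mg/L as CaCO₃ × 1,770,000 L = 104,400 g as CaCO₃.
Equivalents of H⁺ required: 104,400 ÷ 50 g/eq = 2089 eq = 2089 mol HCl.
Mass of HCl: 2089 × 36.5 = 76,230 g.
Mass of 19.5% solution: 76,230 / 0.195 = 390,900 g.
Volume: 390,900 g ÷ 1.17 g/mL = 334,100 mL.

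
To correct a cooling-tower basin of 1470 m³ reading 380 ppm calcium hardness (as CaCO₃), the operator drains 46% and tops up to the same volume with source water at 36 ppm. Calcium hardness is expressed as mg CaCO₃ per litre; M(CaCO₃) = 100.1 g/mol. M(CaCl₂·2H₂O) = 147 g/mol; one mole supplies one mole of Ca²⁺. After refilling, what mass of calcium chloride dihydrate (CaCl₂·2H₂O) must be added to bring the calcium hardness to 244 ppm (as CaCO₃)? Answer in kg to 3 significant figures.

48.0 kg

Volume: 1470 m³ = 1,470,000 L.
After draining 46% and refilling: 380 × 0.54 + 36 × 0.46 = 221.76 ppm.
Deficit to target: 244 − 221.76 = 22.24 mg/L.
As CaCO₃: 22.24 mg/L × 1,470,000 L = 32,690 g; ÷ 100.1 = 326.6 mol Ca²⁺.
Mass: 326.6 × 147 = 48,010 g.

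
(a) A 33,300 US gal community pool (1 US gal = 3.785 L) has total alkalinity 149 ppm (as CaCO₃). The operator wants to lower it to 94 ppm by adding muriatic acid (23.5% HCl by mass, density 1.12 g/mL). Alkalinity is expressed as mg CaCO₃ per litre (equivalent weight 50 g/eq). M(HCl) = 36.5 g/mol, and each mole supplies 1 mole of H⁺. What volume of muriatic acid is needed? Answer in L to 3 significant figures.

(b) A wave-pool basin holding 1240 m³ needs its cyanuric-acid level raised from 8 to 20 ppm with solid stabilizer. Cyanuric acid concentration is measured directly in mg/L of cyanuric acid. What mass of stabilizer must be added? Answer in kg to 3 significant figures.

(a) Volume: 33,300 US gal × 3.785 L/gal = 126,040 L.
(a) Alkalinity to neutralize: (149 − 94) = 55 mg/L as CaCO₃ × 126,040 L = 6932 g as CaCO₃.
(a) Equivalents of H⁺ required: 6932 ÷ 50 g/eq = 138.6 eq = 138.6 mol HCl.
(a) Mass of HCl: 138.6 × 36.5 = 5061 g.
(a) Mass of 23.5% solution: 5061 / 0.235 = 21,530 g.
(a) Volume: 21,530 g ÷ 1.12 g/mL = 19,230 mL.

(b) Volume: 1240 m³ = 1,240,000 L.
(b) CYA to add: (20 − 8) = 12 mg/L × 1,240,000 L = 14,880 g cyanuric acid.

(a) 19.2 L; (b) 14.9 kg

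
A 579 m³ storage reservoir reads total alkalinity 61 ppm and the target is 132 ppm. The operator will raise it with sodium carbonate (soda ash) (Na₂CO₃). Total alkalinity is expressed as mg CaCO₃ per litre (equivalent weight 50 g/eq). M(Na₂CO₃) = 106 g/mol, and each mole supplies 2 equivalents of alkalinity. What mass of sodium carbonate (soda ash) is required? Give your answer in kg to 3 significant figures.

Volume: 579 m³ = 579,000 L.
Alkalinity to add: (132 − 61) = 71 mg/L as CaCO₃ × 579,000 L = 41,110 g as CaCO₃.
Equivalents: 41,110 g ÷ 50 g/eq = 822.2 eq.
Each mole of Na₂CO₃ supplies 2 eq, so 822.2 / 2 = 411.1 mol.
Mass: 411.1 mol × 106 g/mol = 43,580 g.

43.6 kg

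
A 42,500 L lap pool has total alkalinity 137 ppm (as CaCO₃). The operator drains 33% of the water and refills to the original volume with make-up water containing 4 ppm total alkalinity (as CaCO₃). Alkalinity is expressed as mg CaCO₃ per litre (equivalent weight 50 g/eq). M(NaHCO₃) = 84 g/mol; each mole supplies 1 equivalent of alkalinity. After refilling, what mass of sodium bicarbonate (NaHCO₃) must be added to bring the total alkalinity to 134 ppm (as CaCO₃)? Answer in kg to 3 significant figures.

After draining 33% and refilling: 137 × 0.67 + 4 × 0.33 = 93.11 ppm.
Deficit to target: 134 − 93.11 = 40.89 mg/L.
As CaCO₃: 40.89 mg/L × 42,500 L = 1738 g; ÷ 50 g/eq ÷ 1 = 34.76 mol NaHCO₃.
Mass: 34.76 × 84 = 2920 g.

2.92 kg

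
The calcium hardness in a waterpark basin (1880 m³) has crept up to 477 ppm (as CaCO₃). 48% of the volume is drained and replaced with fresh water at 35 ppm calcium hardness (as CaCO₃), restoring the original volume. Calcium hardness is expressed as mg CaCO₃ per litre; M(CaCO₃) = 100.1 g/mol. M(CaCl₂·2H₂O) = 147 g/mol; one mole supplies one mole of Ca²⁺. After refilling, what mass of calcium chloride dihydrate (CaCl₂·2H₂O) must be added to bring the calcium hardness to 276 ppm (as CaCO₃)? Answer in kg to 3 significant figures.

Volume: 1880 m³ = 1,880,000 L.
After draining 48% and refilling: 477 × 0.52 + 35 × 0.48 = 264.84 ppm.
Deficit to target: 276 − 264.84 = 11.16 mg/L.
As CaCO₃: 11.16 mg/L × 1,880,000 L = 20,980 g; ÷ 100.1 = 209.6 mol Ca²⁺.
Mass: 209.6 × 147 = 30,810 g.

30.8 kg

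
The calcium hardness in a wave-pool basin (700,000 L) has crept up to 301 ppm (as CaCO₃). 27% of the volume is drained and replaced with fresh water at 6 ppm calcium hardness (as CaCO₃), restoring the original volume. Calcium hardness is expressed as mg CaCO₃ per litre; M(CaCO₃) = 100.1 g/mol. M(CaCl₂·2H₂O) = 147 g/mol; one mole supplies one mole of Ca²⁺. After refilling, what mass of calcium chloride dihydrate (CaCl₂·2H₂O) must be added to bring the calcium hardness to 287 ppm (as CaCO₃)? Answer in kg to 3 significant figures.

67.5 kg

After draining 27% and refilling: 301 × 0.73 + 6 × 0.27 = 221.35 ppm.
Deficit to target: 287 − 221.35 = 65.65 mg/L.
As CaCO₃: 65.65 mg/L × 700,000 L = 45,960 g; ÷ 100.1 = 459.1 mol Ca²⁺.
Mass: 459.1 × 147 = 67,490 g.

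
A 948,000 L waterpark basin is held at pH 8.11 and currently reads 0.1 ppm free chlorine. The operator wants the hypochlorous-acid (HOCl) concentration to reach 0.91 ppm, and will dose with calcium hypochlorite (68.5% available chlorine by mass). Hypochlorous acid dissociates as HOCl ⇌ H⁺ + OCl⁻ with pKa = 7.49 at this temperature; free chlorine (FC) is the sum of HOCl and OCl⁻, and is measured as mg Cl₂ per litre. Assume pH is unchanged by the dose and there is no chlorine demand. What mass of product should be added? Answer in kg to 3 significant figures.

6.37 kg

[OCl⁻]/[HOCl] = 10^(pH − pKa) = 10^(8.11 − 7.49) = 4.169; fraction as HOCl = 1/(1 + 4.169) = 0.1935.
Free chlorine required for 0.91 ppm HOCl: 0.91 / 0.1935 = 4.704 ppm.
FC to add: 4.704 − 0.1 = 4.604 mg/L as Cl₂.
Cl₂ equivalent: 4.604 mg/L × 948,000 L = 4364 g.
Product at 68.5% available Cl: 4364 / 0.685 = 6371 g.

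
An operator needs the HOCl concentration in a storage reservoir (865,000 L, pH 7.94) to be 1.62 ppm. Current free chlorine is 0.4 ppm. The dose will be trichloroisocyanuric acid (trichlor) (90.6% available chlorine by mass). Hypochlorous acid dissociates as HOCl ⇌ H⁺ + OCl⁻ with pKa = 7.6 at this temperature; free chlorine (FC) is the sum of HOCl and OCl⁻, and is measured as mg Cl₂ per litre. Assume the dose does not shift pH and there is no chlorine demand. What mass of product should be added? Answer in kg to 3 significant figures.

4.55 kg

[OCl⁻]/[HOCl] = 10^(pH − pKa) = 10^(7.94 − 7.6) = 2.188; fraction as HOCl = 1/(1 + 2.188) = 0.3137.
Free chlorine required for 1.62 ppm HOCl: 1.62 / 0.3137 = 5.164 ppm.
FC to add: 5.164 − 0.4 = 4.764 mg/L as Cl₂.
Cl₂ equivalent: 4.764 mg/L × 865,000 L = 4121 g.
Product at 90.6% available Cl: 4121 / 0.906 = 4549 g.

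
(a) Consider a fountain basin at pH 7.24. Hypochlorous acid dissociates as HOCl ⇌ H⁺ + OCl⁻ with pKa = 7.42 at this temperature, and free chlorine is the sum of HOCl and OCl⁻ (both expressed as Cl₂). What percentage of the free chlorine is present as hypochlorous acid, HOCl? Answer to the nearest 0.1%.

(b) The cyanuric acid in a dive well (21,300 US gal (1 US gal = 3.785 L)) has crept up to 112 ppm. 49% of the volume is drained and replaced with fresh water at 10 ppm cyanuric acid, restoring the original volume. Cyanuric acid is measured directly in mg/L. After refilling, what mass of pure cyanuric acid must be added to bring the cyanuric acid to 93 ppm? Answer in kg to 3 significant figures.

(a) [OCl⁻]/[HOCl] = 10^(pH − pKa) = 10^(7.24 − 7.42) = 10^-0.18 = 0.6607.
(a) Fraction as HOCl = 1 / (1 + 0.6607) = 0.6022.

(b) Volume: 21,300 US gal × 3.785 L/gal = 80,620 L.
(b) After draining 49% and refilling: 112 × 0.51 + 10 × 0.49 = 62.02 ppm.
(b) Deficit to target: 93 − 62.02 = 30.98 mg/L.
(b) Mass: 30.98 mg/L × 80,620 L = 2498 g cyanuric acid.

(a) 60.2%; (b) 2.50 kg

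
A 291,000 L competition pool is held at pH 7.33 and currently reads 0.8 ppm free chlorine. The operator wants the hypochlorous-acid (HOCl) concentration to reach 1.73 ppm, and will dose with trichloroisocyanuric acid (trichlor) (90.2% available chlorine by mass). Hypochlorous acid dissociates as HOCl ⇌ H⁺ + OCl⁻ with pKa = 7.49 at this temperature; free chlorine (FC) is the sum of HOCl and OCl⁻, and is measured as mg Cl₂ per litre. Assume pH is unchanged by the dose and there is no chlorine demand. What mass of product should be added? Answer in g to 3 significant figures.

[OCl⁻]/[HOCl] = 10^(pH − pKa) = 10^(7.33 − 7.49) = 0.6918; fraction as HOCl = 1/(1 + 0.6918) = 0.5911.
Free chlorine required for 1.73 ppm HOCl: 1.73 / 0.5911 = 2.927 ppm.
FC to add: 2.927 − 0.8 = 2.127 mg/L as Cl₂.
Cl₂ equivalent: 2.127 mg/L × 291,000 L = 618.9 g.
Product at 90.2% available Cl: 618.9 / 0.902 = 686.2 g.

686 g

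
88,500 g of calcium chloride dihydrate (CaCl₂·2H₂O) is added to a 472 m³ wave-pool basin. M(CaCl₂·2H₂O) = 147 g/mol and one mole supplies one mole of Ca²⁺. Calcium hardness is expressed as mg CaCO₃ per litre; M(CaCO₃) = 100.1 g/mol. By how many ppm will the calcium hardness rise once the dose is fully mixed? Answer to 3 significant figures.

Volume: 472 m³ = 472,000 L.
Moles of Ca²⁺: 88,500 g ÷ 147 g/mol = 602 mol.
As CaCO₃: 602 mol × 100.1 g/mol = 60,260 g.
Rise: 60,260 g / 472,000 L × 1000 = 127.7 mg/L.

128 ppm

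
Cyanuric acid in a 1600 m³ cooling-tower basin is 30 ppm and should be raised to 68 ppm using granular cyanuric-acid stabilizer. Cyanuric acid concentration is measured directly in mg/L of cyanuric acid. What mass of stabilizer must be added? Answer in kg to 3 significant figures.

Volume: 1600 m³ = 1,600,000 L.
CYA to add: (68 − 30) = 38 mg/L × 1,600,000 L = 60,800 g cyanuric acid.

60.8 kg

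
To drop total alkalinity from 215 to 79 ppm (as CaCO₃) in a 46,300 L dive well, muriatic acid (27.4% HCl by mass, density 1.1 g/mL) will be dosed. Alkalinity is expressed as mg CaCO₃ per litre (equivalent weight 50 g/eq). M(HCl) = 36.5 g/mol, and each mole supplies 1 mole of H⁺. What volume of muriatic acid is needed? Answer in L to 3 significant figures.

15.3 L

Alkalinity to neutralize: (215 − 79) = 136 mg/L as CaCO₃ × 46,300 L = 6297 g as CaCO₃.
Equivalents of H⁺ required: 6297 ÷ 50 g/eq = 125.9 eq = 125.9 mol HCl.
Mass of HCl: 125.9 × 36.5 = 4597 g.
Mass of 27.4% solution: 4597 / 0.274 = 16,780 g.
Volume: 16,780 g ÷ 1.1 g/mL = 15,250 mL.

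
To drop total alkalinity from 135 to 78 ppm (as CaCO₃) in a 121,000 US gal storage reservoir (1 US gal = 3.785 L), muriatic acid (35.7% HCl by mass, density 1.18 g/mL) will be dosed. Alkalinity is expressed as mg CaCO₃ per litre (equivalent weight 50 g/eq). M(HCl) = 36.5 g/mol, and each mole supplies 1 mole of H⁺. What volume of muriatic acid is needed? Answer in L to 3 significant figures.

45.2 L

Volume: 121,000 US gal × 3.785 L/gal = 457,985 L.
Alkalinity to neutralize: (135 − 78) = 57 mg/L as CaCO₃ × 457,985 L = 26,110 g as CaCO₃.
Equivalents of H⁺ required: 26,110 ÷ 50 g/eq = 522.1 eq = 522.1 mol HCl.
Mass of HCl: 522.1 × 36.5 = 19,060 g.
Mass of 35.7% solution: 19,060 / 0.357 = 53,380 g.
Volume: 53,380 g ÷ 1.18 g/mL = 45,240 mL.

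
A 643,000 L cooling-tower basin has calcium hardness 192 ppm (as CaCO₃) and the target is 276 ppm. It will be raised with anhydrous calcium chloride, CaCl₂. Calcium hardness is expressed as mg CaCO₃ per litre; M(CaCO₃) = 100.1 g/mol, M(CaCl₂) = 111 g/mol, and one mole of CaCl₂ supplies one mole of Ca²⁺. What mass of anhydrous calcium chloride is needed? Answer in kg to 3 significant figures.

59.9 kg

Hardness to add: (276 − 192) = 84 mg/L as CaCO₃ × 643,000 L = 54,010 g as CaCO₃.
Moles of Ca²⁺ (1 mol Ca²⁺ ≡ 1 mol CaCO₃): 54,010 / 100.1 g/mol = 539.6 mol.
Mass of CaCl₂: 539.6 × 111 = 59,890 g.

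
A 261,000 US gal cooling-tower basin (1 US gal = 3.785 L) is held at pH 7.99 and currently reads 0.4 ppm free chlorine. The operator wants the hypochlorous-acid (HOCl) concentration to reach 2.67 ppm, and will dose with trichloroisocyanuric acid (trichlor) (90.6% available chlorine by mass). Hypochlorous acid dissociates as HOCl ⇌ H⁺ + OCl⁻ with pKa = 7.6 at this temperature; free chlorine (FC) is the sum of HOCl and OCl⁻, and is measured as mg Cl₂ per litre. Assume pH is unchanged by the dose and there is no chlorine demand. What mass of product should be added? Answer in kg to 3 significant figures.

Volume: 261,000 US gal × 3.785 L/gal = 987,885 L.
[OCl⁻]/[HOCl] = 10^(pH − pKa) = 10^(7.99 − 7.6) = 2.455; fraction as HOCl = 1/(1 + 2.455) = 0.2895.
Free chlorine required for 2.67 ppm HOCl: 2.67 / 0.2895 = 9.224 ppm.
FC to add: 9.224 − 0.4 = 8.824 mg/L as Cl₂.
Cl₂ equivalent: 8.824 mg/L × 987,885 L = 8717 g.
Product at 90.6% available Cl: 8717 / 0.906 = 9622 g.

9.62 kg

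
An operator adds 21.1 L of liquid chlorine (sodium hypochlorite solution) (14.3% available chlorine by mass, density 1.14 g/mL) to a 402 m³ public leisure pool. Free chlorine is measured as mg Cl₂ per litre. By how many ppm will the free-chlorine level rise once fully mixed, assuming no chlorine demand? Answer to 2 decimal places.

8.56 ppm

Volume: 402 m³ = 402,000 L.
Mass of solution: 21.1 L × 1000 mL/L × 1.14 g/mL = 24,050 g.
Available chlorine delivered: 24,050 g × 0.143 = 3440 g as Cl₂.
Concentration rise: 3440 g / 402,000 L = 8.557 mg/L = 8.56 ppm.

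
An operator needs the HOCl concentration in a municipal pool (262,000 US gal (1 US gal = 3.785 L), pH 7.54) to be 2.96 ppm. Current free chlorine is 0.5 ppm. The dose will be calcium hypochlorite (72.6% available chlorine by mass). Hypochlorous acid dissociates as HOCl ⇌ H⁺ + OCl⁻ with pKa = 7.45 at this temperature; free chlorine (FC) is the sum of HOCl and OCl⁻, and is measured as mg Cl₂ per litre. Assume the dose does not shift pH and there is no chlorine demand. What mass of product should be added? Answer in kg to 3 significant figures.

8.33 kg

Volume: 262,000 US gal × 3.785 L/gal = 991,670 L.
[OCl⁻]/[HOCl] = 10^(pH − pKa) = 10^(7.54 − 7.45) = 1.23; fraction as HOCl = 1/(1 + 1.23) = 0.4484.
Free chlorine required for 2.96 ppm HOCl: 2.96 / 0.4484 = 6.602 ppm.
FC to add: 6.602 − 0.5 = 6.102 mg/L as Cl₂.
Cl₂ equivalent: 6.102 mg/L × 991,670 L = 6051 g.
Product at 72.6% available Cl: 6051 / 0.726 = 8334 g.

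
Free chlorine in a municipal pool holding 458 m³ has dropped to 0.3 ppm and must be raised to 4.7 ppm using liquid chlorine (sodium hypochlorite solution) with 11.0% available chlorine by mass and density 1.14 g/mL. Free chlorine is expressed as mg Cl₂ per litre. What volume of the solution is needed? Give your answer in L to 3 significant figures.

Volume: 458 m³ = 458,000 L.
Chlorine deficit: 4.7 − 0.3 = 4.4 ppm = 4.4 mg/L as Cl₂.
Cl₂ equivalent needed: 4.4 mg/L × 458,000 L = 2,015,000 mg = 2015 g.
Product at 11.0% available chlorine: 2015 / 0.11 = 18,320 g.
Volume at density 1.14 g/mL: 18,320 g ÷ 1.14 g/mL = 16,070 mL.

16.1 L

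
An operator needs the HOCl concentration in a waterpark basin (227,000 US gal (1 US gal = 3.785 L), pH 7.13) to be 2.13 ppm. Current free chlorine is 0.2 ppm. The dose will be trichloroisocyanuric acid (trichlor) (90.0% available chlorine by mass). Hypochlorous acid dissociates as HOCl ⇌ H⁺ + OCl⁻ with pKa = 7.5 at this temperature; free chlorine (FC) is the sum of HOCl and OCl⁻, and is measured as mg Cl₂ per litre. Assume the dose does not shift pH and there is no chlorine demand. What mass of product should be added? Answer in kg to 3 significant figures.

2.71 kg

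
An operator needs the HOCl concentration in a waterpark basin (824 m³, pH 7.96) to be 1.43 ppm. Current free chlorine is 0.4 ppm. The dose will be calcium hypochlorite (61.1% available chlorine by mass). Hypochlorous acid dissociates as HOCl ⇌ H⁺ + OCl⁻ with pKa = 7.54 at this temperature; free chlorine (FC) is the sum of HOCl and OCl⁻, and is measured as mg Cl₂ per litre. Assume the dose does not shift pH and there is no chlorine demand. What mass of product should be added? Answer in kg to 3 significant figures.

Volume: 824 m³ = 824,000 L.
[OCl⁻]/[HOCl] = 10^(pH − pKa) = 10^(7.96 − 7.54) = 2.63; fraction as HOCl = 1/(1 + 2.63) = 0.2755.
Free chlorine required for 1.43 ppm HOCl: 1.43 / 0.2755 = 5.191 ppm.
FC to add: 5.191 − 0.4 = 4.791 mg/L as Cl₂.
Cl₂ equivalent: 4.791 mg/L × 824,000 L = 3948 g.
Product at 61.1% available Cl: 3948 / 0.611 = 6462 g.

6.46 kg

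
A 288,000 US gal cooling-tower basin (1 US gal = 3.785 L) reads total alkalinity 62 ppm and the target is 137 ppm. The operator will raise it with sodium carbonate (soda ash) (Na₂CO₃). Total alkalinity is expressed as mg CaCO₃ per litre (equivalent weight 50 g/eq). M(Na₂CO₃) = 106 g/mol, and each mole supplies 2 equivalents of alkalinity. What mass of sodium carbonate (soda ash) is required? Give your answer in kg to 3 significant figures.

86.7 kg

Volume: 288,000 US gal × 3.785 L/gal = 1,090,080 L.
Alkalinity to add: (137 − 62) = 75 mg/L as CaCO₃ × 1,090,080 L = 81,760 g as CaCO₃.
Equivalents: 81,760 g ÷ 50 g/eq = 1635 eq.
Each mole of Na₂CO₃ supplies 2 eq, so 1635 / 2 = 817.6 mol.
Mass: 817.6 mol × 106 g/mol = 86,660 g.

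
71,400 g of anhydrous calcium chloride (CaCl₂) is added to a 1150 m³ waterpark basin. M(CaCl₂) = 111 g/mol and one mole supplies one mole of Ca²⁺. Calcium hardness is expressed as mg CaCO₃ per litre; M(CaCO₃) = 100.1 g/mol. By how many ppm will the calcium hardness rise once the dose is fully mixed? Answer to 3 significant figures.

56.0 ppm

Volume: 1150 m³ = 1,150,000 L.
Moles of Ca²⁺: 71,400 g ÷ 111 g/mol = 643.2 mol.
As CaCO₃: 643.2 mol × 100.1 g/mol = 64,390 g.
Rise: 64,390 g / 1,150,000 L × 1000 = 55.99 mg/L.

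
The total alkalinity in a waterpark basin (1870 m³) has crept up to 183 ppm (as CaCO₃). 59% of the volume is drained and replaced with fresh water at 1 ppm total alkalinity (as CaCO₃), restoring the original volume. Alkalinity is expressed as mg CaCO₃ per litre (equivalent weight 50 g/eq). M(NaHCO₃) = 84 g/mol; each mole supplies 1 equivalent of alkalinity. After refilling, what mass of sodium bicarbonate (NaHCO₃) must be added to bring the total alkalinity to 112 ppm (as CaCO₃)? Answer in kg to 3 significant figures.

Volume: 1870 m³ = 1,870,000 L.
After draining 59% and refilling: 183 × 0.41 + 1 × 0.59 = 75.62 ppm.
Deficit to target: 112 − 75.62 = 36.38 mg/L.
As CaCO₃: 36.38 mg/L × 1,870,000 L = 68,030 g; ÷ 50 g/eq ÷ 1 = 1361 mol NaHCO₃.
Mass: 1361 × 84 = 114,300 g.

114 kg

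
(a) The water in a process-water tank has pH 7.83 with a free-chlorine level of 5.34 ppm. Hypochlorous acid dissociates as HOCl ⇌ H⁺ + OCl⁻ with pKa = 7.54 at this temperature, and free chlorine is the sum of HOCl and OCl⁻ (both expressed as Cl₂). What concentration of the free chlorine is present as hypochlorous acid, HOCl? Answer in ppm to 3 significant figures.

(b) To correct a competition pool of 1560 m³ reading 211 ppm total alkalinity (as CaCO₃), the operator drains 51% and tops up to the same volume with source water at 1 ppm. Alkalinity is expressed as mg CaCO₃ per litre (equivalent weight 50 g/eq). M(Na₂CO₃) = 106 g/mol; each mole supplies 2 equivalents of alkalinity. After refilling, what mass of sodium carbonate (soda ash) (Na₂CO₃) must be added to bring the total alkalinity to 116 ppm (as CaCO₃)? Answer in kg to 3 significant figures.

(a) [OCl⁻]/[HOCl] = 10^(pH − pKa) = 10^(7.83 − 7.54) = 10^0.29 = 1.95.
(a) Fraction as HOCl = 1 / (1 + 1.95) = 0.339.
(a) HOCl = 0.339 × 5.34 ppm = 1.81 ppm.

(b) Volume: 1560 m³ = 1,560,000 L.
(b) After draining 51% and refilling: 211 × 0.49 + 1 × 0.51 = 103.9 ppm.
(b) Deficit to target: 116 − 103.9 = 12.1 mg/L.
(b) As CaCO₃: 12.1 mg/L × 1,560,000 L = 18,880 g; ÷ 50 g/eq ÷ 2 = 188.8 mol Na₂CO₃.
(b) Mass: 188.8 × 106 = 20,010 g.

(a) 1.81 ppm; (b) 20.0 kg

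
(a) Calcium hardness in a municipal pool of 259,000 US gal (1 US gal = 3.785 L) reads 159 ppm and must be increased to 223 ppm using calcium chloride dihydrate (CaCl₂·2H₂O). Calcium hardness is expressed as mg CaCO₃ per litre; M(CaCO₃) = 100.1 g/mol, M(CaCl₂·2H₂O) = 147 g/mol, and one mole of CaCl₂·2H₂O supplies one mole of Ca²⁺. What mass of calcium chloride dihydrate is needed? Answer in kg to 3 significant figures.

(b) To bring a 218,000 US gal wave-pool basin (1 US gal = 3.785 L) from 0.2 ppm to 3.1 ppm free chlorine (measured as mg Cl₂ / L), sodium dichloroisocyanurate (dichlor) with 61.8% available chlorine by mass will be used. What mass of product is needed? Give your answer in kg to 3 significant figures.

(a) 92.1 kg; (b) 3.87 kg

(a) Volume: 259,000 US gal × 3.785 L/gal = 980,315 L.
(a) Hardness to add: (223 − 159) = 64 mg/L as CaCO₃ × 980,315 L = 62,740 g as CaCO₃.
(a) Moles of Ca²⁺ (1 mol Ca²⁺ ≡ 1 mol CaCO₃): 62,740 / 100.1 g/mol = 626.8 mol.
(a) Mass of CaCl₂·2H₂O: 626.8 × 147 = 92,140 g.

(b) Volume: 218,000 US gal × 3.785 L/gal = 825,130 L.
(b) Chlorine deficit: 3.1 − 0.2 = 2.9 ppm = 2.9 mg/L as Cl₂.
(b) Cl₂ equivalent needed: 2.9 mg/L × 825,130 L = 2,393,000 mg = 2393 g.
(b) Product at 61.8% available chlorine: 2393 / 0.618 = 3872 g.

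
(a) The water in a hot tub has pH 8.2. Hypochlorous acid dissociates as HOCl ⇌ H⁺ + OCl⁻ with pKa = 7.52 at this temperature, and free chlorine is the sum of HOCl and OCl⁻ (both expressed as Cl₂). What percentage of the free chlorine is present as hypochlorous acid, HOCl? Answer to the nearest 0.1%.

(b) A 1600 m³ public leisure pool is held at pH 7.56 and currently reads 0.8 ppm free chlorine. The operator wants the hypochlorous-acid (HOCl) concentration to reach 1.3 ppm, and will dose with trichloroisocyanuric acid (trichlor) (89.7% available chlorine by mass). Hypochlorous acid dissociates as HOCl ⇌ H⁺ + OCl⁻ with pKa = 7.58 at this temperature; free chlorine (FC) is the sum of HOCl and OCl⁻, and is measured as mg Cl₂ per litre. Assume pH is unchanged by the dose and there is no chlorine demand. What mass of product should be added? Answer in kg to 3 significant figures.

(a) 17.3%; (b) 3.11 kg

(a) [OCl⁻]/[HOCl] = 10^(pH − pKa) = 10^(8.2 − 7.52) = 10^0.68 = 4.786.
(a) Fraction as HOCl = 1 / (1 + 4.786) = 0.1728.

(b) Volume: 1600 m³ = 1,600,000 L.
(b) [OCl⁻]/[HOCl] = 10^(pH − pKa) = 10^(7.56 − 7.58) = 0.955; fraction as HOCl = 1/(1 + 0.955) = 0.5115.
(b) Free chlorine required for 1.3 ppm HOCl: 1.3 / 0.5115 = 2.541 ppm.
(b) FC to add: 2.541 − 0.8 = 1.741 mg/L as Cl₂.
(b) Cl₂ equivalent: 1.741 mg/L × 1,600,000 L = 2786 g.
(b) Product at 89.7% available Cl: 2786 / 0.897 = 3106 g.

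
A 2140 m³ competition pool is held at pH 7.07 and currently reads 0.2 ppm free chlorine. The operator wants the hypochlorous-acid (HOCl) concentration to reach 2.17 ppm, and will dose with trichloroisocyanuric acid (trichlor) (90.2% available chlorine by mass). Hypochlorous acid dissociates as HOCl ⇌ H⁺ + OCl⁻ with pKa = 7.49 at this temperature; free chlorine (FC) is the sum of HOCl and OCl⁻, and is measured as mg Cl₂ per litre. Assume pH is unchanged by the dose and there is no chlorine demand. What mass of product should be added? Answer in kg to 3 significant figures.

6.63 kg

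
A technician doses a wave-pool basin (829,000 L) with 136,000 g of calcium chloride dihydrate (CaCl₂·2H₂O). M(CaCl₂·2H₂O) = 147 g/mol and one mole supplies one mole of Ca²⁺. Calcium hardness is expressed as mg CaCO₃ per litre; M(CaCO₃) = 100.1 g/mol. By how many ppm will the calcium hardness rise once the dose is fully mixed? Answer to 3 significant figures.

Moles of Ca²⁺: 136,000 g ÷ 147 g/mol = 925.2 mol.
As CaCO₃: 925.2 mol × 100.1 g/mol = 92,610 g.
Rise: 92,610 g / 829,000 L × 1000 = 111.7 mg/L.

112 ppm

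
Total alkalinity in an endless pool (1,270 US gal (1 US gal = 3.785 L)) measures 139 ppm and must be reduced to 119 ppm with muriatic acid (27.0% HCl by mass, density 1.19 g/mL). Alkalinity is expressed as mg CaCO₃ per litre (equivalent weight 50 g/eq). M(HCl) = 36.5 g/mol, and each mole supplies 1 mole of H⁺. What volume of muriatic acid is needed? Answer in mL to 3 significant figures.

218 mL

Volume: 1,270 US gal × 3.785 L/gal = 4,807 L.
Alkalinity to neutralize: (139 − 119) = 20 mg/L as CaCO₃ × 4,807 L = 96.14 g as CaCO₃.
Equivalents of H⁺ required: 96.14 ÷ 50 g/eq = 1.923 eq = 1.923 mol HCl.
Mass of HCl: 1.923 × 36.5 = 70.18 g.
Mass of 27.0% solution: 70.18 / 0.27 = 259.9 g.
Volume: 259.9 g ÷ 1.19 g/mL = 218.4 mL.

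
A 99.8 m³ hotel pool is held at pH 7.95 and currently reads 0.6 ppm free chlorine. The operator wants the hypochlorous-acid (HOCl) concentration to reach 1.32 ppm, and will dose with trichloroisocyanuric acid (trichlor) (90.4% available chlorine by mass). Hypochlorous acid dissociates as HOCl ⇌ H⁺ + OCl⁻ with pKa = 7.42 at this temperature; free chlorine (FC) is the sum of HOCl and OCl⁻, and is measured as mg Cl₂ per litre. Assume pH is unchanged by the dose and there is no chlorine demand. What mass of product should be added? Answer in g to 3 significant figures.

573 g

Volume: 99.8 m³ = 99,800 L.
[OCl⁻]/[HOCl] = 10^(pH − pKa) = 10^(7.95 − 7.42) = 3.388; fraction as HOCl = 1/(1 + 3.388) = 0.2279.
Free chlorine required for 1.32 ppm HOCl: 1.32 / 0.2279 = 5.793 ppm.
FC to add: 5.793 − 0.6 = 5.193 mg/L as Cl₂.
Cl₂ equivalent: 5.193 mg/L × 99,800 L = 518.2 g.
Product at 90.4% available Cl: 518.2 / 0.904 = 573.3 g.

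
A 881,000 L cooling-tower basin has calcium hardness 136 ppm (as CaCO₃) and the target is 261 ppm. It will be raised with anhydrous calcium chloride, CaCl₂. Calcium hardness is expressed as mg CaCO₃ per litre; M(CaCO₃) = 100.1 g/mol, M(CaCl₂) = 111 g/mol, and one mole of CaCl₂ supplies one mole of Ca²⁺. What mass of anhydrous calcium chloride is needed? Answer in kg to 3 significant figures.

Hardness to add: (261 − 136) = 125 mg/L as CaCO₃ × 881,000 L = 110,100 g as CaCO₃.
Moles of Ca²⁺ (1 mol Ca²⁺ ≡ 1 mol CaCO₃): 110,100 / 100.1 g/mol = 1100 mol.
Mass of CaCl₂: 1100 × 111 = 122,100 g.

122 kg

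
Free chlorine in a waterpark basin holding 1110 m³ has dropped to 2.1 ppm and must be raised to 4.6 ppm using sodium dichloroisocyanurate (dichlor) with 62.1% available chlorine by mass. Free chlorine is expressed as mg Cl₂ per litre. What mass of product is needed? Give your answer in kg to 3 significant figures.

4.47 kg

Volume: 1110 m³ = 1,110,000 L.
Chlorine deficit: 4.6 − 2.1 = 2.5 ppm = 2.5 mg/L as Cl₂.
Cl₂ equivalent needed: 2.5 mg/L × 1,110,000 L = 2,775,000 mg = 2775 g.
Product at 62.1% available chlorine: 2775 / 0.621 = 4469 g.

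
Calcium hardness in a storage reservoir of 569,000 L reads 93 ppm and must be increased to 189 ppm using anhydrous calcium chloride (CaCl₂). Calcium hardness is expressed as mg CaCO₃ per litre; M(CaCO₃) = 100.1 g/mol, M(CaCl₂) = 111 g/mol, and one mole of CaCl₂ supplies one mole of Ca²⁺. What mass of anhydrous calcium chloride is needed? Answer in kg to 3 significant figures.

60.6 kg

Hardness to add: (189 − 93) = 96 mg/L as CaCO₃ × 569,000 L = 54,620 g as CaCO₃.
Moles of Ca²⁺ (1 mol Ca²⁺ ≡ 1 mol CaCO₃): 54,620 / 100.1 g/mol = 545.7 mol.
Mass of CaCl₂: 545.7 × 111 = 60,570 g.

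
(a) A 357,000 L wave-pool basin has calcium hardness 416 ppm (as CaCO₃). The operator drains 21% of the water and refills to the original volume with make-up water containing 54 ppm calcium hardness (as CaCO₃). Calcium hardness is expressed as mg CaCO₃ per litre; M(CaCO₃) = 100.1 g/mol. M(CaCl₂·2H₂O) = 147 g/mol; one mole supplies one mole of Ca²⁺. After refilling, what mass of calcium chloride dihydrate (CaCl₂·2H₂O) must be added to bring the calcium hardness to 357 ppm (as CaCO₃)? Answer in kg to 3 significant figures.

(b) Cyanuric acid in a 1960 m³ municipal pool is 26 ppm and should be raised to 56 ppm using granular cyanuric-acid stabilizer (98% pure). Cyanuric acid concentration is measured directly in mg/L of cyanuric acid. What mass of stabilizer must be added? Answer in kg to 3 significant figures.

(a) 8.92 kg; (b) 60.0 kg

(a) After draining 21% and refilling: 416 × 0.79 + 54 × 0.21 = 339.98 ppm.
(a) Deficit to target: 357 − 339.98 = 17.02 mg/L.
(a) As CaCO₃: 17.02 mg/L × 357,000 L = 6076 g; ÷ 100.1 = 60.7 mol Ca²⁺.
(a) Mass: 60.7 × 147 = 8923 g.

(b) Volume: 1960 m³ = 1,960,000 L.
(b) CYA to add: (56 − 26) = 30 mg/L × 1,960,000 L = 58,800 g cyanuric acid.
(b) At 98% purity: 58,800 / 0.98 = 60,000 g product.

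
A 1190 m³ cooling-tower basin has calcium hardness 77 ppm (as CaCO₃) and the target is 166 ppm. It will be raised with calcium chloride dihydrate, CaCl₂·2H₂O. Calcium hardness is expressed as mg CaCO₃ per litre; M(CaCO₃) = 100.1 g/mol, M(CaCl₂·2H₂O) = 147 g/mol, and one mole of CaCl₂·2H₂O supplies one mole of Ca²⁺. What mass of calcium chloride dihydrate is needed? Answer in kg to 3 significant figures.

156 kg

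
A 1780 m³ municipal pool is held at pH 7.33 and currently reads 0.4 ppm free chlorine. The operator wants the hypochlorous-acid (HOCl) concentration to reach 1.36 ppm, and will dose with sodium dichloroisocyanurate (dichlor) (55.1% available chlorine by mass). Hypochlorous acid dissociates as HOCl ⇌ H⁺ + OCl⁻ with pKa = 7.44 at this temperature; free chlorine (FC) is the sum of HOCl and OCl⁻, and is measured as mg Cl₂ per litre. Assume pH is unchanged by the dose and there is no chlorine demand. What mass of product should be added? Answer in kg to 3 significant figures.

Volume: 1780 m³ = 1,780,000 L.
[OCl⁻]/[HOCl] = 10^(pH − pKa) = 10^(7.33 − 7.44) = 0.7762; fraction as HOCl = 1/(1 + 0.7762) = 0.563.
Free chlorine required for 1.36 ppm HOCl: 1.36 / 0.563 = 2.416 ppm.
FC to add: 2.416 − 0.4 = 2.016 mg/L as Cl₂.
Cl₂ equivalent: 2.016 mg/L × 1,780,000 L = 3588 g.
Product at 55.1% available Cl: 3588 / 0.551 = 6512 g.

6.51 kg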